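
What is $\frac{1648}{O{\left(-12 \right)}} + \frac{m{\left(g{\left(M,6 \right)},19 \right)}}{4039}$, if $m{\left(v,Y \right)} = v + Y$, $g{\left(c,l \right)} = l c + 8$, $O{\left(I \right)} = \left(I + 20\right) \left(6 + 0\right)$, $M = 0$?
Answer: $\frac{416098}{12117} \approx 34.34$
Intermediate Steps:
$O{\left(I \right)} = 120 + 6 I$ ($O{\left(I \right)} = \left(20 + I\right) 6 = 120 + 6 I$)
$g{\left(c,l \right)} = 8 + c l$ ($g{\left(c,l \right)} = c l + 8 = 8 + c l$)
$m{\left(v,Y \right)} = Y + v$
$\frac{1648}{O{\left(-12 \right)}} + \frac{m{\left(g{\left(M,6 \right)},19 \right)}}{4039} = \frac{1648}{120 + 6 \left(-12\right)} + \frac{19 + \left(8 + 0 \cdot 6\right)}{4039} = \frac{1648}{120 - 72} + \left(19 + \left(8 + 0\right)\right) \frac{1}{4039} = \frac{1648}{48} + \left(19 + 8\right) \frac{1}{4039} = 1648 \cdot \frac{1}{48} + 27 \cdot \frac{1}{4039} = \frac{103}{3} + \frac{27}{4039} = \frac{416098}{12117}$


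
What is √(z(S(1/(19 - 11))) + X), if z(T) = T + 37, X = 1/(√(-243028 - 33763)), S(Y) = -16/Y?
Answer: √(-6971806448971 - 276791*I*√276791)/276791 ≈ 9.9626e-5 - 9.5394*I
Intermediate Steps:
X = -I*√276791/276791 (X = 1/(√(-276791)) = 1/(I*√276791) = -I*√276791/276791 ≈ -0.0019007*I)
z(T) = 37 + T
√(z(S(1/(19 - 11))) + X) = √((37 - 16/(1/(19 - 11))) - I*√276791/276791) = √((37 - 16/(1/8)) - I*√276791/276791) = √((37 - 16/⅛) - I*√276791/276791) = √((37 - 16*8) - I*√276791/276791) = √((37 - 128) - I*√276791/276791) = √(-91 - I*√276791/276791)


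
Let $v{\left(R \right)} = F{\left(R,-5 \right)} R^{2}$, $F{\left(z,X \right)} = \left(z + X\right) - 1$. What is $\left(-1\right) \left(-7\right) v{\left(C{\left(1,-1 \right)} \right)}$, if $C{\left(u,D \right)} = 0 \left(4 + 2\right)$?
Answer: $0$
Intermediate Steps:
$C{\left(u,D \right)} = 0$ ($C{\left(u,D \right)} = 0 \cdot 6 = 0$)
$F{\left(z,X \right)} = -1 + X + z$ ($F{\left(z,X \right)} = \left(X + z\right) - 1 = -1 + X + z$)
$v{\left(R \right)} = R^{2} \left(-6 + R\right)$ ($v{\left(R \right)} = \left(-1 - 5 + R\right) R^{2} = \left(-6 + R\right) R^{2} = R^{2} \left(-6 + R\right)$)
$\left(-1\right) \left(-7\right) v{\left(C{\left(1,-1 \right)} \right)} = \left(-1\right) \left(-7\right) 0^{2} \left(-6 + 0\right) = 7 \cdot 0 \left(-6\right) = 7 \cdot 0 = 0$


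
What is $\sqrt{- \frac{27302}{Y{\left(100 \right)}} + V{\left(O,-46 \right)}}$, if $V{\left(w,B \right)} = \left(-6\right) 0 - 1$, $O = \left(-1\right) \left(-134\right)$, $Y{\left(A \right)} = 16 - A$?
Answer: $\frac{\sqrt{571578}}{42} \approx 18.001$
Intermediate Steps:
$O = 134$
$V{\left(w,B \right)} = -1$ ($V{\left(w,B \right)} = 0 - 1 = -1$)
$\sqrt{- \frac{27302}{Y{\left(100 \right)}} + V{\left(O,-46 \right)}} = \sqrt{- \frac{27302}{16 - 100} - 1} = \sqrt{- \frac{27302}{-84} - 1} = \sqrt{\left(-27302\right) \left(- \frac{1}{84}\right) - 1} = \sqrt{\frac{13651}{42} - 1} = \sqrt{\frac{13609}{42}} = \frac{\sqrt{571578}}{42}$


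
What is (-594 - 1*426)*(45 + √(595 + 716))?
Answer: -45900 - 1020*√1311 ≈ -82832.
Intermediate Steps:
(-594 - 1*426)*(45 + √(595 + 716)) = (-594 - 426)*(45 + √1311) = -1020*(45 + √1311) = -45900 - 1020*√1311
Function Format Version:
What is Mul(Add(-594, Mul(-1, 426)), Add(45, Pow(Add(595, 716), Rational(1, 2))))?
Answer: Add(-45900, Mul(-1020, Pow(1311, Rational(1, 2)))) ≈ -82832.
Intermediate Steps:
Mul(Add(-594, Mul(-1, 426)), Add(45, Pow(Add(595, 716), Rational(1, 2)))) = Mul(Add(-594, -426), Add(45, Pow(1311, Rational(1, 2)))) = Mul(-1020, Add(45, Pow(1311, Rational(1, 2)))) = Add(-45900, Mul(-1020, Pow(1311, Rational(1, 2))))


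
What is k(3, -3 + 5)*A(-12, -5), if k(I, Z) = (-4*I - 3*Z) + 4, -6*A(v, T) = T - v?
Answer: 49/3 ≈ 16.333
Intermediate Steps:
A(v, T) = -T/6 + v/6 (A(v, T) = -(T - v)/6 = -T/6 + v/6)
k(I, Z) = 4 - 4*I - 3*Z
k(3, -3 + 5)*A(-12, -5) = (4 - 4*3 - 3*(-3 + 5))*(-⅙*(-5) + (⅙)*(-12)) = (4 - 12 - 3*2)*(⅚ - 2) = (4 - 12 - 6)*(-7/6) = -14*(-7/6) = 49/3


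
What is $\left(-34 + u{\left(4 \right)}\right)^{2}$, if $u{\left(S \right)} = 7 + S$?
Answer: $529$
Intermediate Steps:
$\left(-34 + u{\left(4 \right)}\right)^{2} = \left(-34 + \left(7 + 4\right)\right)^{2} = \left(-34 + 11\right)^{2} = \left(-23\right)^{2} = 529$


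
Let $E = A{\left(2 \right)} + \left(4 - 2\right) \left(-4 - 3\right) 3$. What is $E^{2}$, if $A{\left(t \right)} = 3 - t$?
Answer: $1681$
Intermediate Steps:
$E = -41$ ($E = \left(3 - 2\right) + \left(4 - 2\right) \left(-4 - 3\right) 3 = \left(3 - 2\right) + 2 \left(-7\right) 3 = 1 - 42 = -41$)
$E^{2} = \left(-41\right)^{2} = 1681$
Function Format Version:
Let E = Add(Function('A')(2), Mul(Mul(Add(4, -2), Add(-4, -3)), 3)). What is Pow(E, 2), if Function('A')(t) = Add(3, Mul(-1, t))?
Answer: 1681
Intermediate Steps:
E = -41 (E = Add(Add(3, Mul(-1, 2)), Mul(Mul(Add(4, -2), Add(-4, -3)), 3)) = Add(Add(3, -2), Mul(Mul(2, -7), 3)) = Add(1, Mul(-14, 3)) = Add(1, -42) = -41)
Pow(E, 2) = Pow(-41, 2) = 1681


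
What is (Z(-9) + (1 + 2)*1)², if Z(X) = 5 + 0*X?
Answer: 64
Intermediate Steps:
Z(X) = 5 (Z(X) = 5 + 0 = 5)
(Z(-9) + (1 + 2)*1)² = (5 + (1 + 2)*1)² = (5 + 3*1)² = (5 + 3)² = 8² = 64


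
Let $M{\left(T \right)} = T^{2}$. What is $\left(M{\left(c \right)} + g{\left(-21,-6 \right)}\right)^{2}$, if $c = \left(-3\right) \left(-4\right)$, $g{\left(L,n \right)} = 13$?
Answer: $24649$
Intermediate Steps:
$c = 12$
$\left(M{\left(c \right)} + g{\left(-21,-6 \right)}\right)^{2} = \left(12^{2} + 13\right)^{2} = \left(144 + 13\right)^{2} = 157^{2} = 24649$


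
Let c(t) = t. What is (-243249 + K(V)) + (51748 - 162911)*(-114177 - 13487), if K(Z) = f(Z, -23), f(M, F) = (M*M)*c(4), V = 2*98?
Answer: 14191423647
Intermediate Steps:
V = 196
f(M, F) = 4*M**2 (f(M, F) = (M*M)*4 = M**2*4 = 4*M**2)
K(Z) = 4*Z**2
(-243249 + K(V)) + (51748 - 162911)*(-114177 - 13487) = (-243249 + 4*196**2) + (51748 - 162911)*(-114177 - 13487) = (-243249 + 4*38416) - 111163*(-127664) = (-243249 + 153664) + 14191513232 = -89585 + 14191513232 = 14191423647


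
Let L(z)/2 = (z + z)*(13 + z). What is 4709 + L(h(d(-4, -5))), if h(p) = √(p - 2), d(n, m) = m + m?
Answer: 4661 + 104*I*√3 ≈ 4661.0 + 180.13*I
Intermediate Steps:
d(n, m) = 2*m
h(p) = √(-2 + p)
L(z) = 4*z*(13 + z) (L(z) = 2*((z + z)*(13 + z)) = 2*((2*z)*(13 + z)) = 2*(2*z*(13 + z)) = 4*z*(13 + z))
4709 + L(h(d(-4, -5))) = 4709 + 4*√(-2 + 2*(-5))*(13 + √(-2 + 2*(-5))) = 4709 + 4*√(-2 - 10)*(13 + √(-2 - 10)) = 4709 + 4*√(-12)*(13 + √(-12)) = 4709 + 4*(2*I*√3)*(13 + 2*I*√3) = 4709 + 8*I*√3*(13 + 2*I*√3)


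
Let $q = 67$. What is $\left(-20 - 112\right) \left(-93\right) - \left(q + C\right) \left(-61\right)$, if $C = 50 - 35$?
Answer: $17278$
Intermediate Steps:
$C = 15$ ($C = 50 - 35 = 15$)
$\left(-20 - 112\right) \left(-93\right) - \left(q + C\right) \left(-61\right) = \left(-20 - 112\right) \left(-93\right) - \left(67 + 15\right) \left(-61\right) = \left(-132\right) \left(-93\right) - 82 \left(-61\right) = 12276 - -5002 = 12276 + 5002 = 17278$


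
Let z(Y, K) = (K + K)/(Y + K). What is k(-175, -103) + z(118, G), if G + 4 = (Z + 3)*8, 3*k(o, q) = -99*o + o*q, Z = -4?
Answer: 1873514/159 ≈ 11783.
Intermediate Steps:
k(o, q) = -33*o + o*q/3 (k(o, q) = (-99*o + o*q)/3 = -33*o + o*q/3)
G = -12 (G = -4 + (-4 + 3)*8 = -4 - 1*8 = -4 - 8 = -12)
z(Y, K) = 2*K/(K + Y) (z(Y, K) = (2*K)/(K + Y) = 2*K/(K + Y))
k(-175, -103) + z(118, G) = (⅓)*(-175)*(-99 - 103) + 2*(-12)/(-12 + 118) = (⅓)*(-175)*(-202) + 2*(-12)/106 = 35350/3 + 2*(-12)*(1/106) = 35350/3 - 12/53 = 1873514/159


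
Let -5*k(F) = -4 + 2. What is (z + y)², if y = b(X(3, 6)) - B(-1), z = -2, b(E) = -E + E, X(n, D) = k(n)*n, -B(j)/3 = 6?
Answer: 256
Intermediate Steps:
k(F) = ⅖ (k(F) = -(-4 + 2)/5 = -⅕*(-2) = ⅖)
B(j) = -18 (B(j) = -3*6 = -18)
X(n, D) = 2*n/5
b(E) = 0
y = 18 (y = 0 - 1*(-18) = 0 + 18 = 18)
(z + y)² = (-2 + 18)² = 16² = 256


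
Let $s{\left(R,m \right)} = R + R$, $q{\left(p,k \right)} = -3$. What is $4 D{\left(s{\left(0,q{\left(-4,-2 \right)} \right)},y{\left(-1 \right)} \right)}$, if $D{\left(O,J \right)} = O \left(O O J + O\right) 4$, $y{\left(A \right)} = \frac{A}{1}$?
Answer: $0$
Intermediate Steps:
$s{\left(R,m \right)} = 2 R$
$y{\left(A \right)} = A$ ($y{\left(A \right)} = A 1 = A$)
$D{\left(O,J \right)} = 4 O \left(O + J O^{2}\right)$ ($D{\left(O,J \right)} = O \left(O^{2} J + O\right) 4 = O \left(J O^{2} + O\right) 4 = O \left(O + J O^{2}\right) 4 = 4 O \left(O + J O^{2}\right)$)
$4 D{\left(s{\left(0,q{\left(-4,-2 \right)} \right)},y{\left(-1 \right)} \right)} = 4 \cdot 4 \left(2 \cdot 0\right)^{2} \left(1 - 2 \cdot 0\right) = 4 \cdot 4 \cdot 0^{2} \left(1 - 0\right) = 4 \cdot 4 \cdot 0 \left(1 + 0\right) = 4 \cdot 4 \cdot 0 \cdot 1 = 4 \cdot 0 = 0$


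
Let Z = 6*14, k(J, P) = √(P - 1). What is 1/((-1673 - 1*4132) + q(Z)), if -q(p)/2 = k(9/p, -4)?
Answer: I/(-5805*I + 2*√5) ≈ -0.00017227 + 1.3271e-7*I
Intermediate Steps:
k(J, P) = √(-1 + P)
Z = 84
q(p) = -2*I*√5 (q(p) = -2*√(-1 - 4) = -2*I*√5)
1/((-1673 - 1*4132) + q(Z)) = 1/((-1673 - 1*4132) - 2*I*√5) = 1/((-1673 - 4132) - 2*I*√5) = 1/(-5805 - 2*I*√5)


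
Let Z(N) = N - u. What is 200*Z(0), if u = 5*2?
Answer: -2000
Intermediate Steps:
u = 10
Z(N) = -10 + N (Z(N) = N - 1*10 = N - 10 = -10 + N)
200*Z(0) = 200*(-10 + 0) = 200*(-10) = -2000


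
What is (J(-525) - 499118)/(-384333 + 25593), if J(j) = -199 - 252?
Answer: 166523/119580 ≈ 1.3926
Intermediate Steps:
J(j) = -451
(J(-525) - 499118)/(-384333 + 25593) = (-451 - 499118)/(-384333 + 25593) = -499569/(-358740) = -499569*(-1/358740) = 166523/119580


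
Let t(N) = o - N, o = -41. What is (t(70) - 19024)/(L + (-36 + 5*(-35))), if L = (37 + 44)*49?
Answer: -19135/3758 ≈ -5.0918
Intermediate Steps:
L = 3969 (L = 81*49 = 3969)
t(N) = -41 - N
(t(70) - 19024)/(L + (-36 + 5*(-35))) = ((-41 - 1*70) - 19024)/(3969 + (-36 + 5*(-35))) = ((-41 - 70) - 19024)/(3969 + (-36 - 175)) = (-111 - 19024)/(3969 - 211) = -19135/3758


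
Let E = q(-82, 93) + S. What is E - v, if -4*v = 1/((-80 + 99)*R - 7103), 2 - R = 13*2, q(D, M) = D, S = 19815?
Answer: 596646987/30236 ≈ 19733.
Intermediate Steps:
R = -24 (R = 2 - 13*2 = 2 - 1*26 = 2 - 26 = -24)
E = 19733 (E = -82 + 19815 = 19733)
v = 1/30236 (v = -1/(4*((-80 + 99)*(-24) - 7103)) = -1/(4*(19*(-24) - 7103)) = -1/(4*(-456 - 7103)) = -¼/(-7559) = -¼*(-1/7559) = 1/30236 ≈ 3.3073e-5)
E - v = 19733 - 1*1/30236 = 19733 - 1/30236 = 596646987/30236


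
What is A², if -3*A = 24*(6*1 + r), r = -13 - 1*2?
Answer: 5184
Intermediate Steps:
r = -15 (r = -13 - 2 = -15)
A = 72 (A = -8*(6*1 - 15) = -8*(6 - 15) = -8*(-9) = -⅓*(-216) = 72)
A² = 72² = 5184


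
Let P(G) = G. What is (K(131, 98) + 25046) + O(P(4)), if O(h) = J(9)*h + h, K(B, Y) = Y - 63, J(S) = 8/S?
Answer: 225797/9 ≈ 25089.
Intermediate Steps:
K(B, Y) = -63 + Y
O(h) = 17*h/9 (O(h) = (8/9)*h + h = (8*(⅑))*h + h = 8*h/9 + h = 17*h/9)
(K(131, 98) + 25046) + O(P(4)) = ((-63 + 98) + 25046) + (17/9)*4 = (35 + 25046) + 68/9 = 25081 + 68/9 = 225797/9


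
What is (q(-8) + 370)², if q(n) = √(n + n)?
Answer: 136884 + 2960*I ≈ 1.3688e+5 + 2960.0*I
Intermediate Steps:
q(n) = √2*√n (q(n) = √(2*n) = √2*√n)
(q(-8) + 370)² = (√2*√(-8) + 370)² = (√2*(2*I*√2) + 370)² = (4*I + 370)² = (370 + 4*I)²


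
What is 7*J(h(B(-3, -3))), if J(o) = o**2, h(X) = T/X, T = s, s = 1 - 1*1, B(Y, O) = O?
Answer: 0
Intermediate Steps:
s = 0 (s = 1 - 1 = 0)
T = 0
h(X) = 0 (h(X) = 0/X = 0)
7*J(h(B(-3, -3))) = 7*0**2 = 7*0 = 0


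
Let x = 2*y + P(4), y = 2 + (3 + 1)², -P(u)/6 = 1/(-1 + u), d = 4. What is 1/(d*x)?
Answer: 1/136 ≈ 0.0073529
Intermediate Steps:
P(u) = -6/(-1 + u)
y = 18 (y = 2 + 4² = 2 + 16 = 18)
x = 34 (x = 2*18 - 6/(-1 + 4) = 36 - 6/3 = 36 - 6*⅓ = 36 - 2 = 34)
1/(d*x) = 1/(4*34) = 1/136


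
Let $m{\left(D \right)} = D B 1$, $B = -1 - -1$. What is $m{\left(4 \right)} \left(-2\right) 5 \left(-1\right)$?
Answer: $0$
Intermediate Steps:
$B = 0$ ($B = -1 + 1 = 0$)
$m{\left(D \right)} = 0$ ($m{\left(D \right)} = D 0 \cdot 1 = 0 \cdot 1 = 0$)
$m{\left(4 \right)} \left(-2\right) 5 \left(-1\right) = 0 \left(-2\right) 5 \left(-1\right) = 0 \left(-5\right) = 0$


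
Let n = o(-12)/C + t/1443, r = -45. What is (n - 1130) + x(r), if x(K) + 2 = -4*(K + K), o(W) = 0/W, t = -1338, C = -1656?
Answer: -371778/481 ≈ -772.93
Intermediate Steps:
o(W) = 0
n = -446/481 (n = 0/(-1656) - 1338/1443 = 0*(-1/1656) - 1338*1/1443 = 0 - 446/481 = -446/481 ≈ -0.92723)
x(K) = -2 - 8*K (x(K) = -2 - 4*(K + K) = -2 - 8*K)
(n - 1130) + x(r) = (-446/481 - 1130) + (-2 - 8*(-45)) = -543976/481 + (-2 + 360) = -543976/481 + 358 = -371778/481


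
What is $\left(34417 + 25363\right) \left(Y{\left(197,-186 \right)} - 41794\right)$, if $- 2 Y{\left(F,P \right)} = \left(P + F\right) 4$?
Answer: $-2499760480$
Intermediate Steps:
$Y{\left(F,P \right)} = - 2 F - 2 P$ ($Y{\left(F,P \right)} = - \frac{\left(P + F\right) 4}{2} = - \frac{\left(F + P\right) 4}{2} = - \frac{4 F + 4 P}{2} = - 2 F - 2 P$)
$\left(34417 + 25363\right) \left(Y{\left(197,-186 \right)} - 41794\right) = \left(34417 + 25363\right) \left(\left(\left(-2\right) 197 - -372\right) - 41794\right) = 59780 \left(\left(-394 + 372\right) - 41794\right) = 59780 \left(-22 - 41794\right) = 59780 \left(-41816\right) = -2499760480$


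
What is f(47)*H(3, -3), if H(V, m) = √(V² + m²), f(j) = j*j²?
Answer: 311469*√2 ≈ 4.4048e+5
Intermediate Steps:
f(j) = j³
f(47)*H(3, -3) = 47³*√(3² + (-3)²) = 103823*√(9 + 9) = 103823*√18 = 103823*(3*√2) = 311469*√2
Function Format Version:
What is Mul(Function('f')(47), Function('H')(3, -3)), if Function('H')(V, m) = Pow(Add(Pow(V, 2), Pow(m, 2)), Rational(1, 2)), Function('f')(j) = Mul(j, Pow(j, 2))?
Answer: Mul(311469, Pow(2, Rational(1, 2))) ≈ 4.4048e+5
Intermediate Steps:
Function('f')(j) = Pow(j, 3)
Mul(Function('f')(47), Function('H')(3, -3)) = Mul(Pow(47, 3), Pow(Add(Pow(3, 2), Pow(-3, 2)), Rational(1, 2))) = Mul(103823, Pow(Add(9, 9), Rational(1, 2))) = Mul(103823, Pow(18, Rational(1, 2))) = Mul(103823, Mul(3, Pow(2, Rational(1, 2)))) = Mul(311469, Pow(2, Rational(1, 2)))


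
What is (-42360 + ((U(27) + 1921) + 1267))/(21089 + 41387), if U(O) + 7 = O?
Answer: -9788/15619 ≈ -0.62667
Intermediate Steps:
U(O) = -7 + O
(-42360 + ((U(27) + 1921) + 1267))/(21089 + 41387) = (-42360 + (((-7 + 27) + 1921) + 1267))/(21089 + 41387) = (-42360 + ((20 + 1921) + 1267))/62476 = (-42360 + (1941 + 1267))*(1/62476) = (-42360 + 3208)*(1/62476) = -39152*1/62476 = -9788/15619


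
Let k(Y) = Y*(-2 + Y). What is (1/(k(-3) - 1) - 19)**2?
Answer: 70225/196 ≈ 358.29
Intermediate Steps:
(1/(k(-3) - 1) - 19)**2 = (1/(-3*(-2 - 3) - 1) - 19)**2 = (1/(-3*(-5) - 1) - 19)**2 = (1/(15 - 1) - 19)**2 = (1/14 - 19)**2 = (-265/14)**2 = 70225/196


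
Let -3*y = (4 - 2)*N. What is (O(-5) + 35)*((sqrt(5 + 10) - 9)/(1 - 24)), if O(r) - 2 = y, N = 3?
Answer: 315/23 - 35*sqrt(15)/23 ≈ 7.8020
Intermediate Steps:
y = -2 (y = -(4 - 2)*3/3 = -2*3/3 = -1/3*6 = -2)
O(r) = 0 (O(r) = 2 - 2 = 0)
(O(-5) + 35)*((sqrt(5 + 10) - 9)/(1 - 24)) = (0 + 35)*((sqrt(5 + 10) - 9)/(1 - 24)) = 35*((sqrt(15) - 9)/(-23)) = 35*((-9 + sqrt(15))*(-1/23)) = 35*(9/23 - sqrt(15)/23) = 315/23 - 35*sqrt(15)/23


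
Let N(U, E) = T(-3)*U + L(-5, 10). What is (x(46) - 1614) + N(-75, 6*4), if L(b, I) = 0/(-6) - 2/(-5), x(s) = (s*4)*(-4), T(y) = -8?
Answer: -8748/5 ≈ -1749.6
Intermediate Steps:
x(s) = -16*s (x(s) = (4*s)*(-4) = -16*s)
L(b, I) = 2/5 (L(b, I) = 0*(-1/6) - 2*(-1/5) = 0 + 2/5 = 2/5)
N(U, E) = 2/5 - 8*U (N(U, E) = -8*U + 2/5 = 2/5 - 8*U)
(x(46) - 1614) + N(-75, 6*4) = (-16*46 - 1614) + (2/5 - 8*(-75)) = (-736 - 1614) + (2/5 + 600) = -2350 + 3002/5 = -8748/5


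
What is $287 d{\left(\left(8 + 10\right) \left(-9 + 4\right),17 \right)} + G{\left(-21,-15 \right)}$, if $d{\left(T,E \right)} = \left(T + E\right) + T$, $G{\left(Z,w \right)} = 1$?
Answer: $-46780$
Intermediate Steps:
$d{\left(T,E \right)} = E + 2 T$ ($d{\left(T,E \right)} = \left(E + T\right) + T = E + 2 T$)
$287 d{\left(\left(8 + 10\right) \left(-9 + 4\right),17 \right)} + G{\left(-21,-15 \right)} = 287 \left(17 + 2 \left(8 + 10\right) \left(-9 + 4\right)\right) + 1 = 287 \left(17 + 2 \cdot 18 \left(-5\right)\right) + 1 = 287 \left(17 + 2 \left(-90\right)\right) + 1 = 287 \left(17 - 180\right) + 1 = 287 \left(-163\right) + 1 = -46781 + 1 = -46780$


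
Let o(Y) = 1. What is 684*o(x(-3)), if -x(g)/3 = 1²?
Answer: 684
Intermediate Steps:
x(g) = -3 (x(g) = -3*1² = -3*1 = -3)
684*o(x(-3)) = 684*1 = 684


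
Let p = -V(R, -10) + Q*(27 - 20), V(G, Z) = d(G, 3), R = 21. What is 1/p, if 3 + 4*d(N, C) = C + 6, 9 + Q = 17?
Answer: 2/109 ≈ 0.018349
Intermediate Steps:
Q = 8 (Q = -9 + 17 = 8)
d(N, C) = ¾ + C/4 (d(N, C) = -¾ + (C + 6)/4 = -¾ + (6 + C)/4 = -¾ + (3/2 + C/4) = ¾ + C/4)
V(G, Z) = 3/2 (V(G, Z) = ¾ + (¼)*3 = ¾ + ¾ = 3/2)
p = 109/2 (p = -1*3/2 + 8*(27 - 20) = -3/2 + 8*7 = -3/2 + 56 = 109/2 ≈ 54.500)
1/p = 1/(109/2) = 2/109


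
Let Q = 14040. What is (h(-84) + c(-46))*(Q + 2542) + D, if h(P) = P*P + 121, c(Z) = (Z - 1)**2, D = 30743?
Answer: 155669395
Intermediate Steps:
c(Z) = (-1 + Z)**2
h(P) = 121 + P**2 (h(P) = P**2 + 121 = 121 + P**2)
(h(-84) + c(-46))*(Q + 2542) + D = ((121 + (-84)**2) + (-1 - 46)**2)*(14040 + 2542) + 30743 = ((121 + 7056) + (-47)**2)*16582 + 30743 = (7177 + 2209)*16582 + 30743 = 9386*16582 + 30743 = 155638652 + 30743 = 155669395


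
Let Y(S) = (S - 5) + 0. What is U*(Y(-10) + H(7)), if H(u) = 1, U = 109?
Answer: -1526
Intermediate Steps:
Y(S) = -5 + S (Y(S) = (-5 + S) + 0 = -5 + S)
U*(Y(-10) + H(7)) = 109*((-5 - 10) + 1) = 109*(-15 + 1) = 109*(-14) = -1526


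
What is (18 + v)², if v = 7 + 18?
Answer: 1849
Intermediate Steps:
v = 25
(18 + v)² = (18 + 25)² = 43² = 1849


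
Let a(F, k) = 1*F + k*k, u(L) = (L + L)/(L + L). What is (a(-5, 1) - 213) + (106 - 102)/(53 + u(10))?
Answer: -5857/27 ≈ -216.93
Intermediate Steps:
u(L) = 1 (u(L) = (2*L)/((2*L)) = (2*L)*(1/(2*L)) = 1)
a(F, k) = F + k²
(a(-5, 1) - 213) + (106 - 102)/(53 + u(10)) = ((-5 + 1²) - 213) + (106 - 102)/(53 + 1) = ((-5 + 1) - 213) + 4/54 = (-4 - 213) + 4*(1/54) = -217 + 2/27 = -5857/27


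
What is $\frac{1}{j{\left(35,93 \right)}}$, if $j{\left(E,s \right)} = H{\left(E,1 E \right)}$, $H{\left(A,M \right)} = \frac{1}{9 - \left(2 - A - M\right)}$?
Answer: $77$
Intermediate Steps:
$H{\left(A,M \right)} = \frac{1}{7 + A + M}$ ($H{\left(A,M \right)} = \frac{1}{9 + \left(-2 + A + M\right)} = \frac{1}{7 + A + M}$)
$j{\left(E,s \right)} = \frac{1}{7 + 2 E}$ ($j{\left(E,s \right)} = \frac{1}{7 + E + 1 E} = \frac{1}{7 + E + E} = \frac{1}{7 + 2 E}$)
$\frac{1}{j{\left(35,93 \right)}} = \frac{1}{\frac{1}{7 + 2 \cdot 35}} = \frac{1}{\frac{1}{7 + 70}} = \frac{1}{\frac{1}{77}} = 77$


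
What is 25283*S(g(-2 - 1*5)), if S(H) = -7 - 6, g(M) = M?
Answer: -328679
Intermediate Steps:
S(H) = -13
25283*S(g(-2 - 1*5)) = 25283*(-13) = -328679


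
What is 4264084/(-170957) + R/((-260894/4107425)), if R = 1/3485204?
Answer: -8094361788610771/324521645840008 ≈ -24.942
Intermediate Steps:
R = 1/3485204 ≈ 2.8693e-7
4264084/(-170957) + R/((-260894/4107425)) = 4264084/(-170957) + 1/(3485204*((-260894/4107425))) = 4264084*(-1/170957) + 1/(3485204*((-260894*1/4107425))) = -4264084/170957 + 1/(3485204*(-260894/4107425)) = -4264084/170957 + (1/3485204)*(-4107425/260894) = -4264084/170957 - 8575/1898264744 = -8094361788610771/324521645840008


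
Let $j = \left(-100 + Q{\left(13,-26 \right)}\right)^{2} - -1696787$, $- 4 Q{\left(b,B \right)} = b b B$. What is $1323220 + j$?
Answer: $\frac{16068037}{4} \approx 4.017 \cdot 10^{6}$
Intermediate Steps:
$Q{\left(b,B \right)} = - \frac{B b^{2}}{4}$ ($Q{\left(b,B \right)} = - \frac{b b B}{4} = - \frac{b^{2} B}{4} = - \frac{B b^{2}}{4}$)
$j = \frac{10775157}{4}$ ($j = \left(-100 - - \frac{13 \cdot 13^{2}}{2}\right)^{2} - -1696787 = \left(-100 - \left(- \frac{13}{2}\right) 169\right)^{2} + 1696787 = \left(-100 + \frac{2197}{2}\right)^{2} + 1696787 = \left(\frac{1997}{2}\right)^{2} + 1696787 = \frac{3988009}{4} + 1696787 = \frac{10775157}{4} \approx 2.6938 \cdot 10^{6}$)
$1323220 + j = 1323220 + \frac{10775157}{4} = \frac{16068037}{4}$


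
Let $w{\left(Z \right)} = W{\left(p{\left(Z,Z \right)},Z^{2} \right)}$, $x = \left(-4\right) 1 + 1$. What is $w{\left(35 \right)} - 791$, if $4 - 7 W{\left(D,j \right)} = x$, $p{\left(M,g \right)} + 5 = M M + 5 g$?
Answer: $-790$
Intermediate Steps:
$p{\left(M,g \right)} = -5 + M^{2} + 5 g$ ($p{\left(M,g \right)} = -5 + \left(M M + 5 g\right) = -5 + \left(M^{2} + 5 g\right) = -5 + M^{2} + 5 g$)
$x = -3$ ($x = -4 + 1 = -3$)
$W{\left(D,j \right)} = 1$ ($W{\left(D,j \right)} = \frac{4}{7} - - \frac{3}{7} = \frac{4}{7} + \frac{3}{7} = 1$)
$w{\left(Z \right)} = 1$
$w{\left(35 \right)} - 791 = 1 - 791 = -790$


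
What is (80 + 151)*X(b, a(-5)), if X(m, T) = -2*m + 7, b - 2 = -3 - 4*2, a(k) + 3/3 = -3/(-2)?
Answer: 5775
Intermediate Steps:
a(k) = ½ (a(k) = -1 - 3/(-2) = -1 - 3*(-½) = -1 + 3/2 = ½)
b = -9 (b = 2 + (-3 - 4*2) = 2 + (-3 - 8) = 2 - 11 = -9)
X(m, T) = 7 - 2*m
(80 + 151)*X(b, a(-5)) = (80 + 151)*(7 - 2*(-9)) = 231*(7 + 18) = 231*25 = 5775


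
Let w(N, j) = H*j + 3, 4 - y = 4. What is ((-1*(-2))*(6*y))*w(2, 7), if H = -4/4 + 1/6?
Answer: 0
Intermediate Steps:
y = 0 (y = 4 - 1*4 = 4 - 4 = 0)
H = -⅚ (H = -4*¼ + 1*(⅙) = -1 + ⅙ = -⅚ ≈ -0.83333)
w(N, j) = 3 - 5*j/6 (w(N, j) = -5*j/6 + 3 = 3 - 5*j/6)
((-1*(-2))*(6*y))*w(2, 7) = ((-1*(-2))*(6*0))*(3 - ⅚*7) = (2*0)*(3 - 35/6) = 0*(-17/6) = 0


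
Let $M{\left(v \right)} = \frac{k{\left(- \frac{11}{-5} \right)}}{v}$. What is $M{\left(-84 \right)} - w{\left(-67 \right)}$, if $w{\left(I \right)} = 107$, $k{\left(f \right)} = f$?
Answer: $- \frac{44951}{420} \approx -107.03$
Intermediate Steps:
$M{\left(v \right)} = \frac{11}{5 v}$ ($M{\left(v \right)} = \frac{\left(-11\right) \frac{1}{-5}}{v} = \frac{\left(-11\right) \left(- \frac{1}{5}\right)}{v} = \frac{11}{5 v}$)
$M{\left(-84 \right)} - w{\left(-67 \right)} = \frac{11}{5 \left(-84\right)} - 107 = \frac{11}{5} \left(- \frac{1}{84}\right) - 107 = - \frac{11}{420} - 107 = - \frac{44951}{420}$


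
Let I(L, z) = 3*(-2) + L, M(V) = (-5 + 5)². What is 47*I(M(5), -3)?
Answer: -282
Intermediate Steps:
M(V) = 0 (M(V) = 0² = 0)
I(L, z) = -6 + L
47*I(M(5), -3) = 47*(-6 + 0) = 47*(-6) = -282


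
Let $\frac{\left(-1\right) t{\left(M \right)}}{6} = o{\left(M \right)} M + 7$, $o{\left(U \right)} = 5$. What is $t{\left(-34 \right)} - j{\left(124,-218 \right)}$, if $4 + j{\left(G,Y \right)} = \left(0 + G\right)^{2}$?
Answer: $-14394$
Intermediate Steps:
$t{\left(M \right)} = -42 - 30 M$ ($t{\left(M \right)} = - 6 \left(5 M + 7\right) = - 6 \left(7 + 5 M\right) = -42 - 30 M$)
$j{\left(G,Y \right)} = -4 + G^{2}$ ($j{\left(G,Y \right)} = -4 + \left(0 + G\right)^{2} = -4 + G^{2}$)
$t{\left(-34 \right)} - j{\left(124,-218 \right)} = \left(-42 - -1020\right) - \left(-4 + 124^{2}\right) = \left(-42 + 1020\right) - \left(-4 + 15376\right) = 978 - 15372 = -14394$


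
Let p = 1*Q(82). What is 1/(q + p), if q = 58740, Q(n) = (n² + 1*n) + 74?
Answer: 1/65620 ≈ 1.5239e-5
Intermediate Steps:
Q(n) = 74 + n + n² (Q(n) = (n² + n) + 74 = (n + n²) + 74 = 74 + n + n²)
p = 6880 (p = 1*(74 + 82 + 82²) = 1*(74 + 82 + 6724) = 1*6880 = 6880)
1/(q + p) = 1/(58740 + 6880) = 1/65620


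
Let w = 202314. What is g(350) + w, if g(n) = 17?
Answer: 202331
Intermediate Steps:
g(350) + w = 17 + 202314 = 202331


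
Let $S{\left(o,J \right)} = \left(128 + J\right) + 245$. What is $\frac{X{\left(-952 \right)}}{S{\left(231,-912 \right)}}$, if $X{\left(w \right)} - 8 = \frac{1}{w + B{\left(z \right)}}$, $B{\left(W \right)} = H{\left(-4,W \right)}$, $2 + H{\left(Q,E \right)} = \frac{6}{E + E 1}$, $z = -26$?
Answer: $- \frac{198430}{13370973} \approx -0.01484$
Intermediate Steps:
$S{\left(o,J \right)} = 373 + J$
$H{\left(Q,E \right)} = -2 + \frac{3}{E}$ ($H{\left(Q,E \right)} = -2 + \frac{6}{E + E 1} = -2 + \frac{6}{E + E} = -2 + \frac{6}{2 E} = -2 + 6 \frac{1}{2 E} = -2 + \frac{3}{E}$)
$B{\left(W \right)} = -2 + \frac{3}{W}$
$X{\left(w \right)} = 8 + \frac{1}{- \frac{55}{26} + w}$ ($X{\left(w \right)} = 8 + \frac{1}{w - \left(2 - \frac{3}{-26}\right)} = 8 + \frac{1}{w + \left(-2 + 3 \left(- \frac{1}{26}\right)\right)} = 8 + \frac{1}{w - \frac{55}{26}} = 8 + \frac{1}{- \frac{55}{26} + w}$)
$\frac{X{\left(-952 \right)}}{S{\left(231,-912 \right)}} = \frac{2 \frac{1}{55 - -24752} \left(207 - -99008\right)}{373 - 912} = \frac{2 \frac{1}{55 + 24752} \left(207 + 99008\right)}{-539} = 2 \cdot \frac{1}{24807} \cdot 99215 \left(- \frac{1}{539}\right) = \frac{198430}{24807} \left(- \frac{1}{539}\right) = - \frac{198430}{13370973}$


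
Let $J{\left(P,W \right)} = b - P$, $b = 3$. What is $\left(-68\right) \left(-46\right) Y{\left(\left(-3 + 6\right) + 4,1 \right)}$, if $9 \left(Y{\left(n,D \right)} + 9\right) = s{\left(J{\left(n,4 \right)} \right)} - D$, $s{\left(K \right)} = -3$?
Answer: $- \frac{265880}{9} \approx -29542.0$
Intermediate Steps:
$J{\left(P,W \right)} = 3 - P$
$Y{\left(n,D \right)} = - \frac{28}{3} - \frac{D}{9}$ ($Y{\left(n,D \right)} = -9 + \frac{-3 - D}{9} = -9 - \left(\frac{1}{3} + \frac{D}{9}\right) = - \frac{28}{3} - \frac{D}{9}$)
$\left(-68\right) \left(-46\right) Y{\left(\left(-3 + 6\right) + 4,1 \right)} = \left(-68\right) \left(-46\right) \left(- \frac{28}{3} - \frac{1}{9}\right) = 3128 \left(- \frac{28}{3} - \frac{1}{9}\right) = 3128 \left(- \frac{85}{9}\right) = - \frac{265880}{9}$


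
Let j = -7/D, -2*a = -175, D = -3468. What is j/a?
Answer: 1/43350 ≈ 2.3068e-5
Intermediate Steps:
a = 175/2 (a = -1/2*(-175) = 175/2 ≈ 87.500)
j = 7/3468 (j = -7/(-3468) = -7*(-1/3468) = 7/3468 ≈ 0.0020185)
j/a = 7/(3468*(175/2)) = (7/3468)*(2/175) = 1/43350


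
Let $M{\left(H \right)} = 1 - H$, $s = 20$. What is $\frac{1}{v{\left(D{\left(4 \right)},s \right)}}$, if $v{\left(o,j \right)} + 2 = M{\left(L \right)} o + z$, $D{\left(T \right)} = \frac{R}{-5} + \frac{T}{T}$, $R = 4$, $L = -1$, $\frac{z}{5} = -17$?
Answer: $- \frac{5}{433} \approx -0.011547$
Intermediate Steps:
$z = -85$ ($z = 5 \left(-17\right) = -85$)
$D{\left(T \right)} = \frac{1}{5}$ ($D{\left(T \right)} = \frac{4}{-5} + \frac{T}{T} = 4 \left(- \frac{1}{5}\right) + 1 = - \frac{4}{5} + 1 = \frac{1}{5}$)
$v{\left(o,j \right)} = -87 + 2 o$ ($v{\left(o,j \right)} = -2 + \left(\left(1 - -1\right) o - 85\right) = -2 + \left(\left(1 + 1\right) o - 85\right) = -2 + \left(2 o - 85\right) = -2 + \left(-85 + 2 o\right) = -87 + 2 o$)
$\frac{1}{v{\left(D{\left(4 \right)},s \right)}} = \frac{1}{-87 + 2 \cdot \frac{1}{5}} = \frac{1}{-87 + \frac{2}{5}} = \frac{1}{- \frac{433}{5}} = - \frac{5}{433}$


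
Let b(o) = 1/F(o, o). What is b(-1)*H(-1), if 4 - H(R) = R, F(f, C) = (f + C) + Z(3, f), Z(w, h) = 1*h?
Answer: -5/3 ≈ -1.6667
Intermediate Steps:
Z(w, h) = h
F(f, C) = C + 2*f (F(f, C) = (f + C) + f = (C + f) + f = C + 2*f)
b(o) = 1/(3*o) (b(o) = 1/(o + 2*o) = 1/(3*o))
H(R) = 4 - R
b(-1)*H(-1) = ((⅓)/(-1))*(4 - 1*(-1)) = ((⅓)*(-1))*(4 + 1) = -⅓*5 = -5/3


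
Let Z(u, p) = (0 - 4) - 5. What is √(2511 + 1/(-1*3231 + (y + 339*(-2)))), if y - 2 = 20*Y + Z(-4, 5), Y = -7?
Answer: √61107690/156 ≈ 50.110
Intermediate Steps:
Z(u, p) = -9 (Z(u, p) = -4 - 5 = -9)
y = -147 (y = 2 + (20*(-7) - 9) = 2 + (-140 - 9) = 2 - 149 = -147)
√(2511 + 1/(-1*3231 + (y + 339*(-2)))) = √(2511 + 1/(-1*3231 + (-147 + 339*(-2)))) = √(2511 + 1/(-3231 + (-147 - 678))) = √(2511 + 1/(-3231 - 825)) = √(2511 + 1/(-4056)) = √(2511 - 1/4056) = √(10184615/4056) = √61107690/156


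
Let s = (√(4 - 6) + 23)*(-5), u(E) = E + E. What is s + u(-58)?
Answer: -231 - 5*I*√2 ≈ -231.0 - 7.0711*I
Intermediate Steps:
u(E) = 2*E
s = -115 - 5*I*√2 (s = (√(-2) + 23)*(-5) = (I*√2 + 23)*(-5) = (23 + I*√2)*(-5) = -115 - 5*I*√2 ≈ -115.0 - 7.0711*I)
s + u(-58) = (-115 - 5*I*√2) + 2*(-58) = (-115 - 5*I*√2) - 116 = -231 - 5*I*√2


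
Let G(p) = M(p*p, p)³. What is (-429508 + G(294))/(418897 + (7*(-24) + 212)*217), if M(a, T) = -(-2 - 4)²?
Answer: -476164/428445 ≈ -1.1114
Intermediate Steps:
M(a, T) = -36 (M(a, T) = -1*(-6)² = -1*36 = -36)
G(p) = -46656 (G(p) = (-36)³ = -46656)
(-429508 + G(294))/(418897 + (7*(-24) + 212)*217) = (-429508 - 46656)/(418897 + (7*(-24) + 212)*217) = -476164/(418897 + (-168 + 212)*217) = -476164/(418897 + 44*217) = -476164/(418897 + 9548) = -476164/428445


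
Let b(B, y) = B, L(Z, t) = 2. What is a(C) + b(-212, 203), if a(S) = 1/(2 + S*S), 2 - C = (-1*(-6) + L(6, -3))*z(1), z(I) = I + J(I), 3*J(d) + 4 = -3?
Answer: -309935/1462 ≈ -211.99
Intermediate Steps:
J(d) = -7/3 (J(d) = -4/3 + (⅓)*(-3) = -4/3 - 1 = -7/3)
z(I) = -7/3 + I (z(I) = I - 7/3 = -7/3 + I)
C = 38/3 (C = 2 - (-1*(-6) + 2)*(-7/3 + 1) = 2 - (6 + 2)*(-4)/3 = 2 - 8*(-4)/3 = 2 - 1*(-32/3) = 2 + 32/3 = 38/3 ≈ 12.667)
a(S) = 1/(2 + S²)
a(C) + b(-212, 203) = 1/(2 + (38/3)²) - 212 = 1/(2 + 1444/9) - 212 = 1/(1462/9) - 212 = 9/1462 - 212 = -309935/1462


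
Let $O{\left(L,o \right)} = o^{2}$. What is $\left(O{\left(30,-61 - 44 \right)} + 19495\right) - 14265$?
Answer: $16255$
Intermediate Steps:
$\left(O{\left(30,-61 - 44 \right)} + 19495\right) - 14265 = \left(\left(-61 - 44\right)^{2} + 19495\right) - 14265 = \left(\left(-105\right)^{2} + 19495\right) - 14265 = \left(11025 + 19495\right) - 14265 = 30520 - 14265 = 16255$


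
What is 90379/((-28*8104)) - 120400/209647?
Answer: -46267891013/47571420064 ≈ -0.97260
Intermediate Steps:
90379/((-28*8104)) - 120400/209647 = 90379/(-226912) - 120400*1/209647 = 90379*(-1/226912) - 120400/209647 = -90379/226912 - 120400/209647 = -46267891013/47571420064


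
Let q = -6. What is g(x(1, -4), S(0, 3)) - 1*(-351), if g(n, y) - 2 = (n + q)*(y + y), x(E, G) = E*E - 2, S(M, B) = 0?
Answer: 353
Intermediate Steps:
x(E, G) = -2 + E**2 (x(E, G) = E**2 - 2 = -2 + E**2)
g(n, y) = 2 + 2*y*(-6 + n) (g(n, y) = 2 + (n - 6)*(y + y) = 2 + (-6 + n)*(2*y) = 2 + 2*y*(-6 + n))
g(x(1, -4), S(0, 3)) - 1*(-351) = (2 - 12*0 + 2*(-2 + 1**2)*0) - 1*(-351) = (2 + 0 + 2*(-2 + 1)*0) + 351 = (2 + 0 + 2*(-1)*0) + 351 = (2 + 0 + 0) + 351 = 2 + 351 = 353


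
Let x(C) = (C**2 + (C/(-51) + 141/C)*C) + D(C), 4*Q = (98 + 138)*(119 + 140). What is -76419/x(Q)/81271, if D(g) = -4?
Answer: -3213/782255487479 ≈ -4.1074e-9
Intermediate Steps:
Q = 15281 (Q = ((98 + 138)*(119 + 140))/4 = (236*259)/4 = (1/4)*61124 = 15281)
x(C) = -4 + C**2 + C*(141/C - C/51) (x(C) = (C**2 + (C/(-51) + 141/C)*C) - 4 = (C**2 + (C*(-1/51) + 141/C)*C) - 4 = (C**2 + (-C/51 + 141/C)*C) - 4 = (C**2 + (141/C - C/51)*C) - 4 = (C**2 + C*(141/C - C/51)) - 4 = -4 + C**2 + C*(141/C - C/51))
-76419/x(Q)/81271 = -76419/(137 + (50/51)*15281**2)/81271 = -76419/(137 + (50/51)*233508961)*(1/81271) = -76419/(137 + 11675448050/51)*(1/81271) = -76419/11675455037/51*(1/81271) = -76419*51/11675455037*(1/81271) = -3897369/11675455037*1/81271 = -3213/782255487479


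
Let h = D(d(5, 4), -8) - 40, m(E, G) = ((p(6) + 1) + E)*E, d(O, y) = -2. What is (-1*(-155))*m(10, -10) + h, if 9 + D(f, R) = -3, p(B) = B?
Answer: 26298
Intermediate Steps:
D(f, R) = -12 (D(f, R) = -9 - 3 = -12)
m(E, G) = E*(7 + E) (m(E, G) = ((6 + 1) + E)*E = (7 + E)*E = E*(7 + E))
h = -52 (h = -12 - 40 = -52)
(-1*(-155))*m(10, -10) + h = (-1*(-155))*(10*(7 + 10)) - 52 = 155*(10*17) - 52 = 155*170 - 52 = 26350 - 52 = 26298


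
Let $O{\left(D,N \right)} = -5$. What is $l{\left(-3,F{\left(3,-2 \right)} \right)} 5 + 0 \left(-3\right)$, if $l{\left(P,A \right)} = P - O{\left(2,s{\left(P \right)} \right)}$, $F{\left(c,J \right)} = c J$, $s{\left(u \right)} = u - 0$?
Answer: $10$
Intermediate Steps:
$s{\left(u \right)} = u$ ($s{\left(u \right)} = u + 0 = u$)
$F{\left(c,J \right)} = J c$
$l{\left(P,A \right)} = 5 + P$ ($l{\left(P,A \right)} = P - -5 = P + 5 = 5 + P$)
$l{\left(-3,F{\left(3,-2 \right)} \right)} 5 + 0 \left(-3\right) = \left(5 - 3\right) 5 + 0 \left(-3\right) = 2 \cdot 5 + 0 = 10 + 0 = 10$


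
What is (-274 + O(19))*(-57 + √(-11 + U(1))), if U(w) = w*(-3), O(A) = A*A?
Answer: -4959 + 87*I*√14 ≈ -4959.0 + 325.52*I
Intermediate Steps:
O(A) = A²
U(w) = -3*w
(-274 + O(19))*(-57 + √(-11 + U(1))) = (-274 + 19²)*(-57 + √(-11 - 3*1)) = (-274 + 361)*(-57 + √(-11 - 3)) = 87*(-57 + √(-14)) = 87*(-57 + I*√14) = -4959 + 87*I*√14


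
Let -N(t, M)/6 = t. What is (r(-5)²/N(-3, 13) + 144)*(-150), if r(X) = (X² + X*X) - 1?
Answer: -124825/3 ≈ -41608.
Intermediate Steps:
r(X) = -1 + 2*X² (r(X) = (X² + X²) - 1 = 2*X² - 1 = -1 + 2*X²)
N(t, M) = -6*t
(r(-5)²/N(-3, 13) + 144)*(-150) = ((-1 + 2*(-5)²)²/((-6*(-3))) + 144)*(-150) = ((-1 + 2*25)²/18 + 144)*(-150) = ((-1 + 50)²*(1/18) + 144)*(-150) = (49²*(1/18) + 144)*(-150) = (2401*(1/18) + 144)*(-150) = (2401/18 + 144)*(-150) = (4993/18)*(-150) = -124825/3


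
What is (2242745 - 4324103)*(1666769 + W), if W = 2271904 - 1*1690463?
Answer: -4679329869180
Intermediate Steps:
W = 581441 (W = 2271904 - 1690463 = 581441)
(2242745 - 4324103)*(1666769 + W) = (2242745 - 4324103)*(1666769 + 581441) = -2081358*2248210 = -4679329869180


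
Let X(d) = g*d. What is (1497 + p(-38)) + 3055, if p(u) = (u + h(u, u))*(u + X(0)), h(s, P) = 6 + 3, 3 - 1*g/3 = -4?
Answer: 5654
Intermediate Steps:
g = 21 (g = 9 - 3*(-4) = 9 + 12 = 21)
h(s, P) = 9
X(d) = 21*d
p(u) = u*(9 + u) (p(u) = (u + 9)*(u + 21*0) = (9 + u)*(u + 0) = (9 + u)*u = u*(9 + u))
(1497 + p(-38)) + 3055 = (1497 - 38*(9 - 38)) + 3055 = (1497 - 38*(-29)) + 3055 = (1497 + 1102) + 3055 = 2599 + 3055 = 5654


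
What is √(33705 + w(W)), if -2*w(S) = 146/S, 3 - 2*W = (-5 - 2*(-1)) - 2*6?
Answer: 2*√75818/3 ≈ 183.57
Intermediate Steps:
W = 9 (W = 3/2 - ((-5 - 2*(-1)) - 2*6)/2 = 3/2 - ((-5 + 2) - 12)/2 = 3/2 - (-3 - 12)/2 = 3/2 - ½*(-15) = 3/2 + 15/2 = 9)
w(S) = -73/S
√(33705 + w(W)) = √(33705 - 73/9) = √(303272/9) = 2*√75818/3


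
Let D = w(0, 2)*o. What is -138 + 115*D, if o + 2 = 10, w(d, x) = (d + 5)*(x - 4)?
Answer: -9338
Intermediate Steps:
w(d, x) = (-4 + x)*(5 + d) (w(d, x) = (5 + d)*(-4 + x) = (-4 + x)*(5 + d))
o = 8 (o = -2 + 10 = 8)
D = -80 (D = (-20 - 4*0 + 5*2 + 0*2)*8 = (-20 + 0 + 10 + 0)*8 = -10*8 = -80)
-138 + 115*D = -138 + 115*(-80) = -138 - 9200 = -9338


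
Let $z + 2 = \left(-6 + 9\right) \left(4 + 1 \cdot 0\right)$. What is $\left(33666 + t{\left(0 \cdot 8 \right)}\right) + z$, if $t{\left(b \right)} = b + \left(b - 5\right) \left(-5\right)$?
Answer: $33701$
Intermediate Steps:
$t{\left(b \right)} = 25 - 4 b$ ($t{\left(b \right)} = b + \left(-5 + b\right) \left(-5\right) = b - \left(-25 + 5 b\right) = 25 - 4 b$)
$z = 10$ ($z = -2 + \left(-6 + 9\right) \left(4 + 1 \cdot 0\right) = -2 + 3 \left(4 + 0\right) = -2 + 3 \cdot 4 = -2 + 12 = 10$)
$\left(33666 + t{\left(0 \cdot 8 \right)}\right) + z = \left(33666 + \left(25 - 4 \cdot 0 \cdot 8\right)\right) + 10 = \left(33666 + \left(25 - 0\right)\right) + 10 = \left(33666 + \left(25 + 0\right)\right) + 10 = \left(33666 + 25\right) + 10 = 33691 + 10 = 33701$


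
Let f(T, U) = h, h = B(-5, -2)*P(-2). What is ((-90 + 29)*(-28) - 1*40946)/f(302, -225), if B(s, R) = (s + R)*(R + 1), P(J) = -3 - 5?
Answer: 19619/28 ≈ 700.68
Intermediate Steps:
P(J) = -8
B(s, R) = (1 + R)*(R + s) (B(s, R) = (R + s)*(1 + R) = (1 + R)*(R + s))
h = -56 (h = (-2 - 5 + (-2)² - 2*(-5))*(-8) = (-2 - 5 + 4 + 10)*(-8) = 7*(-8) = -56)
f(T, U) = -56
((-90 + 29)*(-28) - 1*40946)/f(302, -225) = ((-90 + 29)*(-28) - 1*40946)/(-56) = (-61*(-28) - 40946)*(-1/56) = (1708 - 40946)*(-1/56) = -39238*(-1/56) = 19619/28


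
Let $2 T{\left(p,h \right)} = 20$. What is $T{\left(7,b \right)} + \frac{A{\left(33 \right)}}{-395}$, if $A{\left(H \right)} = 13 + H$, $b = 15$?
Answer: $\frac{3904}{395} \approx 9.8835$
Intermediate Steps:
$T{\left(p,h \right)} = 10$ ($T{\left(p,h \right)} = \frac{1}{2} \cdot 20 = 10$)
$T{\left(7,b \right)} + \frac{A{\left(33 \right)}}{-395} = 10 + \frac{13 + 33}{-395} = 10 - \frac{46}{395} = \frac{3904}{395}$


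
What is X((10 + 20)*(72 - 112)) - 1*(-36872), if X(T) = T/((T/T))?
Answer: 35672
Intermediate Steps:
X(T) = T (X(T) = T/1 = T*1 = T)
X((10 + 20)*(72 - 112)) - 1*(-36872) = (10 + 20)*(72 - 112) - 1*(-36872) = 30*(-40) + 36872 = -1200 + 36872 = 35672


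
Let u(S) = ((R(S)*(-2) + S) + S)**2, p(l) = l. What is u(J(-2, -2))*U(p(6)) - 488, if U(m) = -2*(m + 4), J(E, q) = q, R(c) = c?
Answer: -488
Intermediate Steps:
U(m) = -8 - 2*m (U(m) = -2*(4 + m) = -8 - 2*m)
u(S) = 0 (u(S) = ((S*(-2) + S) + S)**2 = ((-2*S + S) + S)**2 = (-S + S)**2 = 0**2 = 0)
u(J(-2, -2))*U(p(6)) - 488 = 0*(-8 - 2*6) - 488 = 0*(-8 - 12) - 488 = 0*(-20) - 488 = 0 - 488 = -488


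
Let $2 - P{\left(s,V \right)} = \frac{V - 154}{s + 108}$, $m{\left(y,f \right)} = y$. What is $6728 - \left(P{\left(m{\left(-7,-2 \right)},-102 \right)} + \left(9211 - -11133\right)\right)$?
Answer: $- \frac{1375674}{101} \approx -13621.0$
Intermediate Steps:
$P{\left(s,V \right)} = 2 - \frac{-154 + V}{108 + s}$ ($P{\left(s,V \right)} = 2 - \frac{V - 154}{s + 108} = 2 - \frac{-154 + V}{108 + s}$)
$6728 - \left(P{\left(m{\left(-7,-2 \right)},-102 \right)} + \left(9211 - -11133\right)\right) = 6728 - \left(\frac{370 - -102 + 2 \left(-7\right)}{108 - 7} + \left(9211 - -11133\right)\right) = 6728 - \left(\frac{370 + 102 - 14}{101} + \left(9211 + 11133\right)\right) = 6728 - \left(\frac{1}{101} \cdot 458 + 20344\right) = 6728 - \left(\frac{458}{101} + 20344\right) = 6728 - \frac{2055202}{101} = - \frac{1375674}{101}$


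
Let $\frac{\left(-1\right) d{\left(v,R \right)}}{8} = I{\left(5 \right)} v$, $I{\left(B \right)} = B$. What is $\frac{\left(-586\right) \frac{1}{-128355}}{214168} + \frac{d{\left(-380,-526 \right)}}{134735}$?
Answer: $\frac{41784099028271}{370380231498540} \approx 0.11281$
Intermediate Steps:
$d{\left(v,R \right)} = - 40 v$ ($d{\left(v,R \right)} = - 8 \cdot 5 v = - 40 v$)
$\frac{\left(-586\right) \frac{1}{-128355}}{214168} + \frac{d{\left(-380,-526 \right)}}{134735} = \frac{\left(-586\right) \frac{1}{-128355}}{214168} + \frac{\left(-40\right) \left(-380\right)}{134735} = \left(-586\right) \left(- \frac{1}{128355}\right) \frac{1}{214168} + 15200 \cdot \frac{1}{134735} = \frac{586}{128355} \cdot \frac{1}{214168} + \frac{3040}{26947} = \frac{293}{13744766820} + \frac{3040}{26947} = \frac{41784099028271}{370380231498540}$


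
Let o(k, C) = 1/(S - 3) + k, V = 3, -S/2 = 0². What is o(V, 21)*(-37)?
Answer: -296/3 ≈ -98.667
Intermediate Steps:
S = 0 (S = -2*0² = -2*0 = 0)
o(k, C) = -⅓ + k (o(k, C) = 1/(0 - 3) + k = 1/(-3) + k = -⅓ + k)
o(V, 21)*(-37) = (-⅓ + 3)*(-37) = (8/3)*(-37) = -296/3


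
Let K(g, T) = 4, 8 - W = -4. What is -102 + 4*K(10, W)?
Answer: -86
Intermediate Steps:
W = 12 (W = 8 - 1*(-4) = 8 + 4 = 12)
-102 + 4*K(10, W) = -102 + 4*4 = -102 + 16 = -86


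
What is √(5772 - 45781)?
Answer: I*√40009 ≈ 200.02*I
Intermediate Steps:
√(5772 - 45781) = √(-40009) = I*√40009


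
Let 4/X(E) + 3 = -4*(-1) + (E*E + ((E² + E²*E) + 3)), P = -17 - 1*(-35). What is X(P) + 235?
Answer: 380936/1621 ≈ 235.00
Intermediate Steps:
P = 18 (P = -17 + 35 = 18)
X(E) = 4/(4 + E³ + 2*E²) (X(E) = 4/(-3 + (-4*(-1) + (E*E + ((E² + E²*E) + 3)))) = 4/(-3 + (4 + (E² + ((E² + E³) + 3)))) = 4/(-3 + (4 + (E² + (3 + E² + E³)))) = 4/(-3 + (4 + (3 + E³ + 2*E²))) = 4/(-3 + (7 + E³ + 2*E²)) = 4/(4 + E³ + 2*E²))
X(P) + 235 = 4/(4 + 18³ + 2*18²) + 235 = 4/(4 + 5832 + 2*324) + 235 = 4/(4 + 5832 + 648) + 235 = 4/6484 + 235 = 4*(1/6484) + 235 = 1/1621 + 235 = 380936/1621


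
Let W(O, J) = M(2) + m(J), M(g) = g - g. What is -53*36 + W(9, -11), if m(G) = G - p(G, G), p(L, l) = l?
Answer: -1908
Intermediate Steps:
m(G) = 0 (m(G) = G - G = 0)
M(g) = 0
W(O, J) = 0 (W(O, J) = 0 + 0 = 0)
-53*36 + W(9, -11) = -53*36 + 0 = -1908 + 0 = -1908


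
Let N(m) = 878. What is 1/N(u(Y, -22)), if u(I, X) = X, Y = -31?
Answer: 1/878 ≈ 0.0011390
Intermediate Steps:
1/N(u(Y, -22)) = 1/878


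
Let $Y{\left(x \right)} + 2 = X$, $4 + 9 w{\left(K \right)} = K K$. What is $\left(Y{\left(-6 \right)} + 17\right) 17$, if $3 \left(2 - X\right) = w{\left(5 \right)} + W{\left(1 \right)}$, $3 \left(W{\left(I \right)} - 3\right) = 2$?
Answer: $255$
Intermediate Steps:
$w{\left(K \right)} = - \frac{4}{9} + \frac{K^{2}}{9}$ ($w{\left(K \right)} = - \frac{4}{9} + \frac{K K}{9} = - \frac{4}{9} + \frac{K^{2}}{9}$)
$W{\left(I \right)} = \frac{11}{3}$ ($W{\left(I \right)} = 3 + \frac{1}{3} \cdot 2 = 3 + \frac{2}{3} = \frac{11}{3}$)
$X = 0$ ($X = 2 - \frac{\left(- \frac{4}{9} + \frac{5^{2}}{9}\right) + \frac{11}{3}}{3} = 2 - \frac{\left(- \frac{4}{9} + \frac{1}{9} \cdot 25\right) + \frac{11}{3}}{3} = 2 - \frac{\left(- \frac{4}{9} + \frac{25}{9}\right) + \frac{11}{3}}{3} = 2 - \frac{\frac{7}{3} + \frac{11}{3}}{3} = 2 - 2 = 0$)
$Y{\left(x \right)} = -2$ ($Y{\left(x \right)} = -2 + 0 = -2$)
$\left(Y{\left(-6 \right)} + 17\right) 17 = \left(-2 + 17\right) 17 = 15 \cdot 17 = 255$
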